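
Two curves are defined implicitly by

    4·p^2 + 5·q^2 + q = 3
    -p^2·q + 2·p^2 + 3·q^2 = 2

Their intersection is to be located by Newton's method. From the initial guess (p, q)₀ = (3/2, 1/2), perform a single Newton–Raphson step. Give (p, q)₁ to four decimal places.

At (3/2, 1/2): F = (7.7500, 2.1250).
Jacobian J = [[8·p, 10·q + 1], [-2·p·q + 4·p, -p^2 + 6·q]].
At the point, J = [[12.0000, 6.0000], [4.5000, 0.7500]] (det J = -18.0000).
Solving J·Δ = −F gives Δ = (-0.3854, -0.5208).
Then the next iterate is (p, q)₁ = (1.1146, -0.0208).

(1.1146, -0.0208)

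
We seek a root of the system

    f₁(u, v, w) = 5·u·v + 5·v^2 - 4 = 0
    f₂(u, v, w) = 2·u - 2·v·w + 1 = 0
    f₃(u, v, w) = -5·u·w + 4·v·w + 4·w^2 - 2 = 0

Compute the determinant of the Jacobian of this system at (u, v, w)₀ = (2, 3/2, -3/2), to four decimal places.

-257.5000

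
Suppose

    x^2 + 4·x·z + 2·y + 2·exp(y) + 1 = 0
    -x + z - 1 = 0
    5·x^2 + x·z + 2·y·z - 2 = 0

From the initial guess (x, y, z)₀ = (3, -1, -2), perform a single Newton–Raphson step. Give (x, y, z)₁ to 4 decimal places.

(0.0208, -10.8489, 1.0208)

At (3, -1, -2): F = (-15.264241, -6.0000, 41.0000).
Jacobian J = [[2·x + 4·z, 2·exp(y) + 2, 4·x], [-1, 0, 1], [10·x + z, 2·z, x + 2·y]].
At the point, J = [[-2.0000, 2.735759, 12.0000], [-1.0000, 0.0000, 1.0000], [28.0000, -4.0000, 1.0000]] (det J = 119.337008).
Solving J·Δ = −F gives Δ = (-2.9792, -9.8489, 3.0208).
Then the next iterate is (x, y, z)₁ = (0.0208, -10.8489, 1.0208).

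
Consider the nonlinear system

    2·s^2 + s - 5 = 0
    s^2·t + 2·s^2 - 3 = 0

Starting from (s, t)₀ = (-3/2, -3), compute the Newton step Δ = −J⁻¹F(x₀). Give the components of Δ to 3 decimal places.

At (-3/2, -3): F = (-2.000, -5.250).
Jacobian J = [[4·s + 1, 0], [2·s·t + 4·s, s^2]].
At the point, J = [[-5.000, 0.000], [3.000, 2.250]] (det J = -11.250).
Solving J·Δ = −F gives Δ = (-0.400, 2.867).

(-0.400, 2.867)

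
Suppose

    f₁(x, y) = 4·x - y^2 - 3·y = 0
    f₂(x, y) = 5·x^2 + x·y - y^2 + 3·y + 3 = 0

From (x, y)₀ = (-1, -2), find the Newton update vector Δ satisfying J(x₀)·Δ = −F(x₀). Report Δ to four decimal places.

(0.3333, 0.6667)

At (-1, -2): F = (-2.0000, 0.0000).
Jacobian J = [[4, -2·y - 3], [10·x + y, x - 2·y + 3]].
At the point, J = [[4.0000, 1.0000], [-12.0000, 6.0000]] (det J = 36.0000).
Solving J·Δ = −F gives Δ = (0.3333, 0.6667).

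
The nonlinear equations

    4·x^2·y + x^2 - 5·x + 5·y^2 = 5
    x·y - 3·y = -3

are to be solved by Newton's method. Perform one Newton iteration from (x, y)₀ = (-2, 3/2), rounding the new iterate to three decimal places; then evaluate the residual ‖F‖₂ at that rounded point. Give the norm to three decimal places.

12.071

At (-2, 3/2): F = (44.250, -4.500).
Jacobian J = [[8·x·y + 2·x - 5, 4·x^2 + 10·y], [y, x - 3]].
At the point, J = [[-33.000, 31.000], [1.500, -5.000]] (det J = 118.500).
Solving J·Δ = −F gives Δ = (0.690, -0.693).
Then the next iterate is (x, y)₁ = (-1.310, 0.807).
Re-evaluating at (-1.310, 0.807): F = (12.06192, -0.47817), so ‖F‖₂ = 12.071.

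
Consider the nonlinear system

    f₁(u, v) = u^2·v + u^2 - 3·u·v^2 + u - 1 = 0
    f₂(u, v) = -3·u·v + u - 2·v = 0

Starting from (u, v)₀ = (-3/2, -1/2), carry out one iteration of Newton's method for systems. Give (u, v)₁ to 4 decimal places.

(1.2250, -2.1250)

At (-3/2, -1/2): F = (-0.2500, -2.7500).
Jacobian J = [[2·u·v + 2·u - 3·v^2 + 1, u^2 - 6·u·v], [-3·v + 1, -3·u - 2]].
At the point, J = [[-1.2500, -2.2500], [2.5000, 2.5000]] (det J = 2.5000).
Solving J·Δ = −F gives Δ = (2.7250, -1.6250).
Then the next iterate is (u, v)₁ = (1.2250, -2.1250).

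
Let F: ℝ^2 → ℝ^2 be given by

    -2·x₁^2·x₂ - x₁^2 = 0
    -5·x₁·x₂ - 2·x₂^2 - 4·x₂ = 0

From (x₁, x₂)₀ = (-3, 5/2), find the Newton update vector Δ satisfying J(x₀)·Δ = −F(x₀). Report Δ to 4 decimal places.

At (-3, 5/2): F = (-54.0000, 15.0000).
Jacobian J = [[-4·x₁·x₂ - 2·x₁, -2·x₁^2], [-5·x₂, -5·x₁ - 4·x₂ - 4]].
At the point, J = [[36.0000, -18.0000], [-12.5000, 1.0000]] (det J = -189.0000).
Solving J·Δ = −F gives Δ = (1.1429, -0.7143).

(1.1429, -0.7143)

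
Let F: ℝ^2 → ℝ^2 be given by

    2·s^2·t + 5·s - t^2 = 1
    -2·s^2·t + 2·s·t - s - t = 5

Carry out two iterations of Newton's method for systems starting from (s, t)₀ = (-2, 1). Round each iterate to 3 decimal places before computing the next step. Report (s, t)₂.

(3.102, 8.423)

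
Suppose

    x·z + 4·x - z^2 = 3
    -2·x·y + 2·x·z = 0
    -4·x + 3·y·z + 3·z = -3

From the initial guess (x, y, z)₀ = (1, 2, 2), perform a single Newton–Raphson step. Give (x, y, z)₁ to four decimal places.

At (1, 2, 2): F = (-1.0000, 0.0000, 17.0000).
Jacobian J = [[z + 4, 0, x - 2·z], [-2·y + 2·z, -2·x, 2·x], [-4, 3·z, 3·y + 3]].
At the point, J = [[6.0000, 0.0000, -3.0000], [0.0000, -2.0000, 2.0000], [-4.0000, 6.0000, 9.0000]] (det J = -156.0000).
Solving J·Δ = −F gives Δ = (-0.4615, -1.2564, -1.2564).
Then the next iterate is (x, y, z)₁ = (0.5385, 0.7436, 0.7436).

(0.5385, 0.7436, 0.7436)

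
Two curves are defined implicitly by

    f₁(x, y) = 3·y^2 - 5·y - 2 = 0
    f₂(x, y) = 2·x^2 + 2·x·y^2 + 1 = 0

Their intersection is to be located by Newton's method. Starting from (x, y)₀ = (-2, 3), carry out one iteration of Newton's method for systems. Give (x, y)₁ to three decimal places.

At (-2, 3): F = (10.000, -27.000).
Jacobian J = [[0, 6·y - 5], [4·x + 2·y^2, 4·x·y]].
At the point, J = [[0.000, 13.000], [10.000, -24.000]] (det J = -130.000).
Solving J·Δ = −F gives Δ = (0.854, -0.769).
Then the next iterate is (x, y)₁ = (-1.146, 2.231).

(-1.146, 2.231)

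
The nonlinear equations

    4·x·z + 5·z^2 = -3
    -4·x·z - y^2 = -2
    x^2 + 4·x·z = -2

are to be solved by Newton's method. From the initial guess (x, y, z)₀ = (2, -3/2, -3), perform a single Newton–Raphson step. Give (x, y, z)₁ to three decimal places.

At (2, -3/2, -3): F = (24.000, 23.750, -18.000).
Jacobian J = [[4·z, 0, 4·x + 10·z], [-4·z, -2·y, -4·x], [2·x + 4·z, 0, 4·x]].
At the point, J = [[-12.000, 0.000, -22.000], [12.000, 3.000, -8.000], [-8.000, 0.000, 8.000]] (det J = -816.000).
Solving J·Δ = −F gives Δ = (-0.750, -0.917, 1.500).
Then the next iterate is (x, y, z)₁ = (1.250, -2.417, -1.500).

(1.250, -2.417, -1.500)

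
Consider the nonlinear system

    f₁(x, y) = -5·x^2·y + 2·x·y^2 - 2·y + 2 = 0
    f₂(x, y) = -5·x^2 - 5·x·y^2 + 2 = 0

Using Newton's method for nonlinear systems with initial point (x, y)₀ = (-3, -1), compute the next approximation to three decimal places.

At (-3, -1): F = (43.000, -28.000).
Jacobian J = [[-10·x·y + 2·y^2, -5·x^2 + 4·x·y - 2], [-10·x - 5·y^2, -10·x·y]].
At the point, J = [[-28.000, -35.000], [25.000, -30.000]] (det J = 1715.000).
Solving J·Δ = −F gives Δ = (1.324, 0.170).
Then the next iterate is (x, y)₁ = (-1.676, -0.830).

(-1.676, -0.830)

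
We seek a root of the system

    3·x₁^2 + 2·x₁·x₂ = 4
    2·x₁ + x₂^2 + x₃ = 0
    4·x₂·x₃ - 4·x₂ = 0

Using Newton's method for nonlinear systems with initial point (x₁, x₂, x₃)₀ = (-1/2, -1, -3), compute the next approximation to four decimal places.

(-0.9531, -0.9844, 0.9375)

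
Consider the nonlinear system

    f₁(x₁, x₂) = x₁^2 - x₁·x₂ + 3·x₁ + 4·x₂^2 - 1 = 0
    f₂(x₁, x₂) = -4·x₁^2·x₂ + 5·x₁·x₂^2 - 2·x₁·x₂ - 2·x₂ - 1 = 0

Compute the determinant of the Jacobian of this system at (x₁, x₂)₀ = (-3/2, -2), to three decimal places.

J = [[2·x₁ - x₂ + 3, -x₁ + 8·x₂], [-8·x₁·x₂ + 5·x₂^2 - 2·x₂, -4·x₁^2 + 10·x₁·x₂ - 2·x₁ - 2]].
At the point, J = [[2.000, -14.500], [0.000, 22.000]].
det J = 44.000.

44.000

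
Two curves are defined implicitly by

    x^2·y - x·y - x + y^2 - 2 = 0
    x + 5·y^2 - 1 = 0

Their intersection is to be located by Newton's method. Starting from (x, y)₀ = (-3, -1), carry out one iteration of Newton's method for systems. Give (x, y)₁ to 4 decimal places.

At (-3, -1): F = (-10.0000, 1.0000).
Jacobian J = [[2·x·y - y - 1, x^2 - x + 2·y], [1, 10·y]].
At the point, J = [[6.0000, 10.0000], [1.0000, -10.0000]] (det J = -70.0000).
Solving J·Δ = −F gives Δ = (1.2857, 0.2286).
Then the next iterate is (x, y)₁ = (-1.7143, -0.7714).

(-1.7143, -0.7714)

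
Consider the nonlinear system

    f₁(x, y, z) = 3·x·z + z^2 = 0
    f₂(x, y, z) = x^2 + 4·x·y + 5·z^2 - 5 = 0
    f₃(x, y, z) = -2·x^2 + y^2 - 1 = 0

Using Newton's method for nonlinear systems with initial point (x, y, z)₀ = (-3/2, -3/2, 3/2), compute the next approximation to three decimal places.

(-0.625, -0.833, 1.125)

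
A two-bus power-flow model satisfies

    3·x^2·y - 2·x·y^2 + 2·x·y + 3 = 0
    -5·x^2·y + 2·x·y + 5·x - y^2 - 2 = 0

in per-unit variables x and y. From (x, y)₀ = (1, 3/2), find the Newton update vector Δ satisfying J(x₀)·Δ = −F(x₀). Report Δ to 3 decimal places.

At (1, 3/2): F = (6.000, -3.750).
Jacobian J = [[6·x·y - 2·y^2 + 2·y, 3·x^2 - 4·x·y + 2·x], [-10·x·y + 2·y + 5, -5·x^2 + 2·x - 2·y]].
At the point, J = [[7.500, -1.000], [-7.000, -6.000]] (det J = -52.000).
Solving J·Δ = −F gives Δ = (-0.764, 0.267).

(-0.764, 0.267)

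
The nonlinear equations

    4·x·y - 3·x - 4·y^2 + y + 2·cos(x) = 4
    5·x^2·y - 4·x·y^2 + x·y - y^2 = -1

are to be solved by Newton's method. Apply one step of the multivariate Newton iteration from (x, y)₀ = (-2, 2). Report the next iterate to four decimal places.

(-1.8183, 0.8003)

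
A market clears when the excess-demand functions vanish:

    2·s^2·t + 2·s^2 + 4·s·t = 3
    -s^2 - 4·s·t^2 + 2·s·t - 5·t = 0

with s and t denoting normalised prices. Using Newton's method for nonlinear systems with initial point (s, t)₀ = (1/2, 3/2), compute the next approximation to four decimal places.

At (1/2, 3/2): F = (1.2500, -10.7500).
Jacobian J = [[4·s·t + 4·s + 4·t, 2·s^2 + 4·s], [-2·s - 4·t^2 + 2·t, -8·s·t + 2·s - 5]].
At the point, J = [[11.0000, 2.5000], [-7.0000, -10.0000]] (det J = -92.5000).
Solving J·Δ = −F gives Δ = (0.1554, -1.1838).
Then the next iterate is (s, t)₁ = (0.6554, 0.3162).

(0.6554, 0.3162)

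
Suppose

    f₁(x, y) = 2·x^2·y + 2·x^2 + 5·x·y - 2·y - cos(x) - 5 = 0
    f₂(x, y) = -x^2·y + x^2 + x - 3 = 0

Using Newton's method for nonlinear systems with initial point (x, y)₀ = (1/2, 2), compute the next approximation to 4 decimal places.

(1.3725, -9.0000)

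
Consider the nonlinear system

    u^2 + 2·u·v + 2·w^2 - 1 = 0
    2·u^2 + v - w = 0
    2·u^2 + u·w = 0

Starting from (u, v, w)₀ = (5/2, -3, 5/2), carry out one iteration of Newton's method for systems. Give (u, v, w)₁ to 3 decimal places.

(1.351, -0.268, 0.744)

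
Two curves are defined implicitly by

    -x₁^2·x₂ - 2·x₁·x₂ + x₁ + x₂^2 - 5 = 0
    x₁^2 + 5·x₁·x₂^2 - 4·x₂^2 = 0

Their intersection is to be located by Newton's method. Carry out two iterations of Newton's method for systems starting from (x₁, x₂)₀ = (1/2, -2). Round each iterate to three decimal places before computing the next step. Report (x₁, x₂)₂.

(0.716, -1.312)

At (1/2, -2): F = (2.000, -5.750).
Jacobian J = [[-2·x₁·x₂ - 2·x₂ + 1, -x₁^2 - 2·x₁ + 2·x₂], [2·x₁ + 5·x₂^2, 10·x₁·x₂ - 8·x₂]].
At the point, J = [[7.000, -5.250], [21.000, 6.000]] (det J = 152.250).
Solving J·Δ = −F gives Δ = (0.119, 0.540).
Then the next iterate is (x₁, x₂)₁ = (0.619, -1.460).
Round to (0.619, -1.460) and repeat: F = (0.11750, -1.54594), J = [[5.72748, -4.54116], [11.896, 2.64260]].
Δ = (0.097, 0.148), so (x₁, x₂)₂ = (0.716, -1.312).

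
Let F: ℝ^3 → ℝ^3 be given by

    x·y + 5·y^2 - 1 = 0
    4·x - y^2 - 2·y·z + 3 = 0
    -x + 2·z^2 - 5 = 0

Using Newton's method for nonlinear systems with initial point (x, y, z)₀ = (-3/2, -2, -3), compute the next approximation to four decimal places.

At (-3/2, -2, -3): F = (22.0000, -19.0000, 14.5000).
Jacobian J = [[y, x + 10·y, 0], [4, -2·y - 2·z, -2·y], [-1, 0, 4·z]].
At the point, J = [[-2.0000, -21.5000, 0.0000], [4.0000, 10.0000, 4.0000], [-1.0000, 0.0000, -12.0000]] (det J = -706.0000).
Solving J·Δ = −F gives Δ = (1.4377, 0.8895, 1.0885).
Then the next iterate is (x, y, z)₁ = (-0.0623, -1.1105, -1.9115).

(-0.0623, -1.1105, -1.9115)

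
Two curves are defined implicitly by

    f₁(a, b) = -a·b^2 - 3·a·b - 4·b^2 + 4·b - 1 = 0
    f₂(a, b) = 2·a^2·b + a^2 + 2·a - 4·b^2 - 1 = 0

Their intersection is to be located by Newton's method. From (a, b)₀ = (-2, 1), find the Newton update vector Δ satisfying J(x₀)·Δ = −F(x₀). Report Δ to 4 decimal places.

At (-2, 1): F = (7.0000, 3.0000).
Jacobian J = [[-b^2 - 3·b, -2·a·b - 3·a - 8·b + 4], [4·a·b + 2·a + 2, 2·a^2 - 8·b]].
At the point, J = [[-4.0000, 6.0000], [-10.0000, 0.0000]] (det J = 60.0000).
Solving J·Δ = −F gives Δ = (0.3000, -0.9667).

(0.3000, -0.9667)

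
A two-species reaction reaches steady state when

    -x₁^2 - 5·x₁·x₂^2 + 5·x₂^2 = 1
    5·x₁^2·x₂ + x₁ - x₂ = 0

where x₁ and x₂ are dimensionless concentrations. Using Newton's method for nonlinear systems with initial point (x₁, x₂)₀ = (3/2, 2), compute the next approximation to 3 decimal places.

At (3/2, 2): F = (-13.250, 22.000).
Jacobian J = [[-2·x₁ - 5·x₂^2, -10·x₁·x₂ + 10·x₂], [10·x₁·x₂ + 1, 5·x₁^2 - 1]].
At the point, J = [[-23.000, -10.000], [31.000, 10.250]] (det J = 74.250).
Solving J·Δ = −F gives Δ = (-1.134, 1.283).
Then the next iterate is (x₁, x₂)₁ = (0.366, 3.283).

(0.366, 3.283)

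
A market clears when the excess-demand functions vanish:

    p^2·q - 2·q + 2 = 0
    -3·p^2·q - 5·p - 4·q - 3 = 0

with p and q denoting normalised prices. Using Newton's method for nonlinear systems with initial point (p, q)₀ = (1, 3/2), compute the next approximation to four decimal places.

At (1, 3/2): F = (0.5000, -18.5000).
Jacobian J = [[2·p·q, p^2 - 2], [-6·p·q - 5, -3·p^2 - 4]].
At the point, J = [[3.0000, -1.0000], [-14.0000, -7.0000]] (det J = -35.0000).
Solving J·Δ = −F gives Δ = (-0.6286, -1.3857).
Then the next iterate is (p, q)₁ = (0.3714, 0.1143).

(0.3714, 0.1143)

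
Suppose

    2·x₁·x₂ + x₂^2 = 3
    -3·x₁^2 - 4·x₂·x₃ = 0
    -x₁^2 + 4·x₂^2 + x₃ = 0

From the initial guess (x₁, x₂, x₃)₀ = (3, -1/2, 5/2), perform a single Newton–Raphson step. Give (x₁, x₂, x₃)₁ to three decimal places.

(0.922, 0.234, -1.531)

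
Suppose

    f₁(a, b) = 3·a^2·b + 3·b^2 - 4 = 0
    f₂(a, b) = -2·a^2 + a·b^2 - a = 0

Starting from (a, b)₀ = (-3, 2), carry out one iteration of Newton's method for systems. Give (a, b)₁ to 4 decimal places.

At (-3, 2): F = (62.0000, -27.0000).
Jacobian J = [[6·a·b, 3·a^2 + 6·b], [-4·a + b^2 - 1, 2·a·b]].
At the point, J = [[-36.0000, 39.0000], [15.0000, -12.0000]] (det J = -153.0000).
Solving J·Δ = −F gives Δ = (2.0196, 0.2745).
Then the next iterate is (a, b)₁ = (-0.9804, 2.2745).

(-0.9804, 2.2745)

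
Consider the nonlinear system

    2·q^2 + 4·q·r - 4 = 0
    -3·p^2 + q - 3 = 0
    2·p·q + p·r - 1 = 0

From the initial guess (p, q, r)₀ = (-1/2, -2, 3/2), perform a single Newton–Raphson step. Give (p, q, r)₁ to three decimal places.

At (-1/2, -2, 3/2): F = (-8.000, -5.750, 0.250).
Jacobian J = [[0, 4·q + 4·r, 4·q], [-6·p, 1, 0], [2·q + r, 2·p, p]].
At the point, J = [[0.000, -2.000, -8.000], [3.000, 1.000, 0.000], [-2.500, -1.000, -0.500]] (det J = 1.000).
Solving J·Δ = −F gives Δ = (34.250, -97.000, 23.250).
Then the next iterate is (p, q, r)₁ = (33.750, -99.000, 24.750).

(33.750, -99.000, 24.750)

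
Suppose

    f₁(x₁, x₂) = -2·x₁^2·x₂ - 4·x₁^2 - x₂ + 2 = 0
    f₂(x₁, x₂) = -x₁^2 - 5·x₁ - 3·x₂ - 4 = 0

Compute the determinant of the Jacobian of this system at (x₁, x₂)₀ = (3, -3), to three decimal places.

J = [[-4·x₁·x₂ - 8·x₁, -2·x₁^2 - 1], [-2·x₁ - 5, -3]].
At the point, J = [[12.000, -19.000], [-11.000, -3.000]].
det J = -245.000.

-245.000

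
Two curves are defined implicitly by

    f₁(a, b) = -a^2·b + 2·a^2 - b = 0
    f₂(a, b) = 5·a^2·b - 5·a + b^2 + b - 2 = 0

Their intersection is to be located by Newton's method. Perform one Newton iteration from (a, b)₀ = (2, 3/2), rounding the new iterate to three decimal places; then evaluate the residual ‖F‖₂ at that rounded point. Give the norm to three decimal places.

5.755

At (2, 3/2): F = (0.500, 21.750).
Jacobian J = [[-2·a·b + 4·a, -a^2 - 1], [10·a·b - 5, 5·a^2 + 2·b + 1]].
At the point, J = [[2.000, -5.000], [25.000, 24.000]] (det J = 173.000).
Solving J·Δ = −F gives Δ = (-0.698, -0.179).
Then the next iterate is (a, b)₁ = (1.302, 1.321).
Re-evaluating at (1.302, 1.321): F = (-0.16996, 5.75286), so ‖F‖₂ = 5.755.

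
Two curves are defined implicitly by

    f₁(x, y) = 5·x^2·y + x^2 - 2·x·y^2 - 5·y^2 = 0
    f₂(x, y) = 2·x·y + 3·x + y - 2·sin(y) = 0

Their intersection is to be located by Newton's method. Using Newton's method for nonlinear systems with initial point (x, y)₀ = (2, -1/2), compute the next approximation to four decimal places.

At (2, -1/2): F = (-8.2500, 4.458851).
Jacobian J = [[10·x·y + 2·x - 2·y^2, 5·x^2 - 4·x·y - 10·y], [2·y + 3, 2·x - 2·cos(y) + 1]].
At the point, J = [[-6.5000, 29.0000], [2.0000, 3.244835]] (det J = -79.091427).
Solving J·Δ = −F gives Δ = (-1.9734, -0.1578).
Then the next iterate is (x, y)₁ = (0.0266, -0.6578).

(0.0266, -0.6578)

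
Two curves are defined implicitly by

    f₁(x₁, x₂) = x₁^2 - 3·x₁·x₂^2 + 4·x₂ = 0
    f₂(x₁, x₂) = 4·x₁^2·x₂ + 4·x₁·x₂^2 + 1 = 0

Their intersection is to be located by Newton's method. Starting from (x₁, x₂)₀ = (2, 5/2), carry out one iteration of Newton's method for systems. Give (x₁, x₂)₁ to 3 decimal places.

(0.785, 2.286)

At (2, 5/2): F = (-23.500, 91.000).
Jacobian J = [[2·x₁ - 3·x₂^2, -6·x₁·x₂ + 4], [8·x₁·x₂ + 4·x₂^2, 4·x₁^2 + 8·x₁·x₂]].
At the point, J = [[-14.750, -26.000], [65.000, 56.000]] (det J = 864.000).
Solving J·Δ = −F gives Δ = (-1.215, -0.214).
Then the next iterate is (x₁, x₂)₁ = (0.785, 2.286).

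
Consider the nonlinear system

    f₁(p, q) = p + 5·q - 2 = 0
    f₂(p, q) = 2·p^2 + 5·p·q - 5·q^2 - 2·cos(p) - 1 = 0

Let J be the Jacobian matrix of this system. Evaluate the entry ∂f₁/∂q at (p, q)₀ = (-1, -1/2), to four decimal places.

∂f₁/∂q = 5.
At (-1, -1/2) this is 5.0000.

5.0000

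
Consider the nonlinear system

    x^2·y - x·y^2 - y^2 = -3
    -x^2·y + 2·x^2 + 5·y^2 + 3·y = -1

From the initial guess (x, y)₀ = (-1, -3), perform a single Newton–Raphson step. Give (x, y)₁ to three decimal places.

(-0.553, -1.660)

At (-1, -3): F = (0.000, 42.000).
Jacobian J = [[2·x·y - y^2, x^2 - 2·x·y - 2·y], [-2·x·y + 4·x, -x^2 + 10·y + 3]].
At the point, J = [[-3.000, 1.000], [-10.000, -28.000]] (det J = 94.000).
Solving J·Δ = −F gives Δ = (0.447, 1.340).
Then the next iterate is (x, y)₁ = (-0.553, -1.660).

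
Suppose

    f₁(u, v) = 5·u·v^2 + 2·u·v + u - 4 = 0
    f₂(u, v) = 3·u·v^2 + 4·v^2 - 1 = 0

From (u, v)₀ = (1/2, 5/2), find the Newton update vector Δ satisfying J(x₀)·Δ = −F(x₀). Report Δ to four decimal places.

At (1/2, 5/2): F = (14.6250, 33.3750).
Jacobian J = [[5·v^2 + 2·v + 1, 10·u·v + 2·u], [3·v^2, 6·u·v + 8·v]].
At the point, J = [[37.2500, 13.5000], [18.7500, 27.5000]] (det J = 771.2500).
Solving J·Δ = −F gives Δ = (0.0627, -1.2564).

(0.0627, -1.2564)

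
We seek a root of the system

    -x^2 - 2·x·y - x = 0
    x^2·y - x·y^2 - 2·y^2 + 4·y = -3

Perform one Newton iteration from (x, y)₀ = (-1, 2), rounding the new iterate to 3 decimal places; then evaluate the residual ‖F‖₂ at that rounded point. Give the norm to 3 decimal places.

At (-1, 2): F = (4.000, 9.000).
Jacobian J = [[-2·x - 2·y - 1, -2·x], [2·x·y - y^2, x^2 - 2·x·y - 4·y + 4]].
At the point, J = [[-3.000, 2.000], [-8.000, 1.000]] (det J = 13.000).
Solving J·Δ = −F gives Δ = (1.077, -0.385).
Then the next iterate is (x, y)₁ = (0.077, 1.615).
Re-evaluating at (0.077, 1.615): F = (-0.33164, 4.05229), so ‖F‖₂ = 4.066.

4.066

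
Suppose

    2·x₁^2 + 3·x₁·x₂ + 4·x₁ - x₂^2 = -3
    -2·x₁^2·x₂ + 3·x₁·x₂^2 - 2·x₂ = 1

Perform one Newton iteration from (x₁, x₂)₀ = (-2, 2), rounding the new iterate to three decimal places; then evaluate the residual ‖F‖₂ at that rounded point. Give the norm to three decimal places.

At (-2, 2): F = (-13.000, -45.000).
Jacobian J = [[4·x₁ + 3·x₂ + 4, 3·x₁ - 2·x₂], [-4·x₁·x₂ + 3·x₂^2, -2·x₁^2 + 6·x₁·x₂ - 2]].
At the point, J = [[2.000, -10.000], [28.000, -34.000]] (det J = 212.000).
Solving J·Δ = −F gives Δ = (0.038, -1.292).
Then the next iterate is (x₁, x₂)₁ = (-1.962, 0.708).
Re-evaluating at (-1.962, 0.708): F = (-1.81766, -10.81725), so ‖F‖₂ = 10.969.

10.969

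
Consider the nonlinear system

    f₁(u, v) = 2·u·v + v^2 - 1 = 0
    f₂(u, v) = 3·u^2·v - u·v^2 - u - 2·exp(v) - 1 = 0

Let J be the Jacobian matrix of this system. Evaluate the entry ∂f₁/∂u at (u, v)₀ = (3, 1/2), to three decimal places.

∂f₁/∂u = 2·v.
At (3, 1/2) this is 1.000.

1.000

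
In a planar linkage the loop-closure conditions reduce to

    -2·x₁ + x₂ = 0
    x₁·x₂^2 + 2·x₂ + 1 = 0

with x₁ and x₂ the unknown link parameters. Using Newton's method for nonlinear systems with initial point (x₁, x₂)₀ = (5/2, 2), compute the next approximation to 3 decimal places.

At (5/2, 2): F = (-3.000, 15.000).
Jacobian J = [[-2, 1], [x₂^2, 2·x₁·x₂ + 2]].
At the point, J = [[-2.000, 1.000], [4.000, 12.000]] (det J = -28.000).
Solving J·Δ = −F gives Δ = (-1.821, -0.643).
Then the next iterate is (x₁, x₂)₁ = (0.679, 1.357).

(0.679, 1.357)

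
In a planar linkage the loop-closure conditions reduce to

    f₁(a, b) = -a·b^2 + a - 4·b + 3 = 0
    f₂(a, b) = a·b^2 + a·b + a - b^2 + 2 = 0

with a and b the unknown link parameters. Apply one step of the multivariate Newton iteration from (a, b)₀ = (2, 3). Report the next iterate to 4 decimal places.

(1.2778, 1.7986)

At (2, 3): F = (-25.0000, 19.0000).
Jacobian J = [[-b^2 + 1, -2·a·b - 4], [b^2 + b + 1, 2·a·b + a - 2·b]].
At the point, J = [[-8.0000, -16.0000], [13.0000, 8.0000]] (det J = 144.0000).
Solving J·Δ = −F gives Δ = (-0.7222, -1.2014).
Then the next iterate is (a, b)₁ = (1.2778, 1.7986).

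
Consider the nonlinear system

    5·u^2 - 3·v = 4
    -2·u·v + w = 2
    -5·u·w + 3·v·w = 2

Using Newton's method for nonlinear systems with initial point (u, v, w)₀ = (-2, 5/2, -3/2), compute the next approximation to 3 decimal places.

(-1.403, 1.355, -0.436)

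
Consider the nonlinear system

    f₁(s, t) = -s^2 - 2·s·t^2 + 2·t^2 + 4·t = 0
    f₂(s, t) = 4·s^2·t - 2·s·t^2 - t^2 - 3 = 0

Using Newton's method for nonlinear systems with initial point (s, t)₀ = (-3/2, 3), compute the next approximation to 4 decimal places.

At (-3/2, 3): F = (54.7500, 42.0000).
Jacobian J = [[-2·s - 2·t^2, -4·s·t + 4·t + 4], [8·s·t - 2·t^2, 4·s^2 - 4·s·t - 2·t]].
At the point, J = [[-15.0000, 34.0000], [-54.0000, 21.0000]] (det J = 1521.0000).
Solving J·Δ = −F gives Δ = (0.1829, -1.5296).
Then the next iterate is (s, t)₁ = (-1.3171, 1.4704).

(-1.3171, 1.4704)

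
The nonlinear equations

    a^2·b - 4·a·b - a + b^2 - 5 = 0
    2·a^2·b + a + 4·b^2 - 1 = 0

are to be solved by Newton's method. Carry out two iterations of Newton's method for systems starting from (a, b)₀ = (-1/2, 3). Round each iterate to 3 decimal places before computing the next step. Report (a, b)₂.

(-0.823, 0.794)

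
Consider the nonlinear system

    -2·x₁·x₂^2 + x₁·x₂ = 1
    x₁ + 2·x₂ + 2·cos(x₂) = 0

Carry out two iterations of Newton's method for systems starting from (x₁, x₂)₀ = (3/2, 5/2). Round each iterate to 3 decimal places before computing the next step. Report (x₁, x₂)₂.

At (3/2, 5/2): F = (-16.000, 4.89771).
Jacobian J = [[-2·x₂^2 + x₂, -4·x₁·x₂ + x₁], [1, -2·sin(x₂) + 2]].
At the point, J = [[-10.000, -13.500], [1.000, 0.80306]] (det J = 5.46944).
Solving J·Δ = −F gives Δ = (-9.740, 6.029).
Then the next iterate is (x₁, x₂)₁ = (-8.240, 8.529).
Round to (-8.240, 8.529) and repeat: F = (1127.53954, 7.56818), J = [[-136.95868, 272.87584], [1.000, 0.43861]].
Δ = (-4.717, -6.500), so (x₁, x₂)₂ = (-12.957, 2.029).

(-12.957, 2.029)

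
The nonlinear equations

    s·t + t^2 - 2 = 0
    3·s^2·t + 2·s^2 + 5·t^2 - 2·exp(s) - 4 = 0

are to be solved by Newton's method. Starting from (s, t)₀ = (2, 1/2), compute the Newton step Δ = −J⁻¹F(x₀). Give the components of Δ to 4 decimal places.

At (2, 1/2): F = (-0.7500, -3.528112).
Jacobian J = [[t, s + 2·t], [6·s·t + 4·s - 2·exp(s), 3·s^2 + 10·t]].
At the point, J = [[0.5000, 3.0000], [-0.778112, 17.0000]] (det J = 10.834337).
Solving J·Δ = −F gives Δ = (0.1999, 0.2167).

(0.1999, 0.2167)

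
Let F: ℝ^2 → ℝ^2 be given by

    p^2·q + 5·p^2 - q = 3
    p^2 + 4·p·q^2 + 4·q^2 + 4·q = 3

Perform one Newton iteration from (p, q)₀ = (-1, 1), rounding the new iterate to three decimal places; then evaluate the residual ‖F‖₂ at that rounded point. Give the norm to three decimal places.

0.624

At (-1, 1): F = (2.000, 2.000).
Jacobian J = [[2·p·q + 10·p, p^2 - 1], [2·p + 4·q^2, 8·p·q + 8·q + 4]].
At the point, J = [[-12.000, 0.000], [2.000, 4.000]] (det J = -48.000).
Solving J·Δ = −F gives Δ = (0.167, -0.583).
Then the next iterate is (p, q)₁ = (-0.833, 0.417).
Re-evaluating at (-0.833, 0.417): F = (0.34180, -0.52195), so ‖F‖₂ = 0.624.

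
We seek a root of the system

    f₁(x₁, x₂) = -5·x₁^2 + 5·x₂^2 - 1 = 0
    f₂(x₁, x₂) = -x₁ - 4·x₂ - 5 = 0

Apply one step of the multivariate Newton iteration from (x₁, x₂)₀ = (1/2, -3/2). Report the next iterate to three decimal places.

At (1/2, -3/2): F = (9.000, 0.500).
Jacobian J = [[-10·x₁, 10·x₂], [-1, -4]].
At the point, J = [[-5.000, -15.000], [-1.000, -4.000]] (det J = 5.000).
Solving J·Δ = −F gives Δ = (5.700, -1.300).
Then the next iterate is (x₁, x₂)₁ = (6.200, -2.800).

(6.200, -2.800)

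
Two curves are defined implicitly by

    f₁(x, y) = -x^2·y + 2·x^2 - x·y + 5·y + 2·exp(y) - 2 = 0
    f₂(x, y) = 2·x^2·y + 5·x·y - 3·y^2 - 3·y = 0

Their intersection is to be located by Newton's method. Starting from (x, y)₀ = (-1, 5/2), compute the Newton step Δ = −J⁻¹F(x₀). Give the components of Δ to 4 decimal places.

(5.1752, -0.9911)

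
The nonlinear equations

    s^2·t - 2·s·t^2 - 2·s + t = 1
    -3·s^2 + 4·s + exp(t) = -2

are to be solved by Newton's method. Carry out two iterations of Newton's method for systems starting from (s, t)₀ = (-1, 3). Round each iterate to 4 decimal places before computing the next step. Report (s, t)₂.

At (-1, 3): F = (25.0000, 15.085537).
Jacobian J = [[2·s·t - 2·t^2 - 2, s^2 - 4·s·t + 1], [-6·s + 4, exp(t)]].
At the point, J = [[-26.0000, 14.0000], [10.0000, 20.085537]] (det J = -662.223960).
Solving J·Δ = −F gives Δ = (0.4393, -0.9698).
Then the next iterate is (s, t)₁ = (-0.5607, 2.0302).
Round to (-0.5607, 2.0302) and repeat: F = (7.411951, 6.429656), J = [[-12.520090, 5.867717], [7.3642, 7.615609]].
Δ = (0.1351, -0.9749), so (s, t)₂ = (-0.4256, 1.0553).

(-0.4256, 1.0553)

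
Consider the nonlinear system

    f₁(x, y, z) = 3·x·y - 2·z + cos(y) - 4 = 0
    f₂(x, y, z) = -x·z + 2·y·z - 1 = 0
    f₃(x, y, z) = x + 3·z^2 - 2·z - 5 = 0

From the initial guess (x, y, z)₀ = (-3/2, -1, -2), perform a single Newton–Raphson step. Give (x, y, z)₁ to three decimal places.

(-0.692, -0.688, -1.264)

At (-3/2, -1, -2): F = (5.04030, 0.000, 9.500).
Jacobian J = [[3·y, 3·x - sin(y), -2], [-z, 2·z, -x + 2·y], [1, 0, 6·z - 2]].
At the point, J = [[-3.000, -3.65853, -2.000], [2.000, -4.000, -0.500], [1.000, 0.000, -14.000]] (det J = -276.60955).
Solving J·Δ = −F gives Δ = (0.808, 0.312, 0.736).
Then the next iterate is (x, y, z)₁ = (-0.692, -0.688, -1.264).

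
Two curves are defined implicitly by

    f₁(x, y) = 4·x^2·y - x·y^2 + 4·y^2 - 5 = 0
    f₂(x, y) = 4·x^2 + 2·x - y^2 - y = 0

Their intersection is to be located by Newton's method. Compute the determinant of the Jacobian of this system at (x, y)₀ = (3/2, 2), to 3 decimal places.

J = [[8·x·y - y^2, 4·x^2 - 2·x·y + 8·y], [8·x + 2, -2·y - 1]].
At the point, J = [[20.000, 19.000], [14.000, -5.000]].
det J = -366.000.

-366.000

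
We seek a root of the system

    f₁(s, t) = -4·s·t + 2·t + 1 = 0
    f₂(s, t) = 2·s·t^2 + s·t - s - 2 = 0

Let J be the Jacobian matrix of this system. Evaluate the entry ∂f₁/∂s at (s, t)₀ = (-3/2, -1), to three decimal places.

4.000

∂f₁/∂s = -4·t.
At (-3/2, -1) this is 4.000.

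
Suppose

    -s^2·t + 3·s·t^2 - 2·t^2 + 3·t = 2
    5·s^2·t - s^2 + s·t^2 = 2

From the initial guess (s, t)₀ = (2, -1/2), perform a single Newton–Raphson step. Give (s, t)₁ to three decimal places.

At (2, -1/2): F = (-0.500, -15.500).
Jacobian J = [[-2·s·t + 3·t^2, -s^2 + 6·s·t - 4·t + 3], [10·s·t - 2·s + t^2, 5·s^2 + 2·s·t]].
At the point, J = [[2.750, -5.000], [-13.750, 18.000]] (det J = -19.250).
Solving J·Δ = −F gives Δ = (-4.494, -2.571).
Then the next iterate is (s, t)₁ = (-2.494, -3.071).

(-2.494, -3.071)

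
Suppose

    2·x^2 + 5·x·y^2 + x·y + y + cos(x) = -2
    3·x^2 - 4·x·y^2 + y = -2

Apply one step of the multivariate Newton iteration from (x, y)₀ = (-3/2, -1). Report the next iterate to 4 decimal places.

(-0.5244, -0.9029)

At (-3/2, -1): F = (-0.429263, 13.7500).
Jacobian J = [[4·x + 5·y^2 + y - sin(x), 10·x·y + x + 1], [6·x - 4·y^2, -8·x·y + 1]].
At the point, J = [[-1.002505, 14.5000], [-13.0000, -11.0000]] (det J = 199.527555).
Solving J·Δ = −F gives Δ = (0.9756, 0.0971).
Then the next iterate is (x, y)₁ = (-0.5244, -0.9029).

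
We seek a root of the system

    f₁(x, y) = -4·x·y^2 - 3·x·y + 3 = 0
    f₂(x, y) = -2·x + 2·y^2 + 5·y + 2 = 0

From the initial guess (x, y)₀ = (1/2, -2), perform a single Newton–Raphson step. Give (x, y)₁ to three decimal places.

(0.209, -2.140)

At (1/2, -2): F = (-2.000, -1.000).
Jacobian J = [[-4·y^2 - 3·y, -8·x·y - 3·x], [-2, 4·y + 5]].
At the point, J = [[-10.000, 6.500], [-2.000, -3.000]] (det J = 43.000).
Solving J·Δ = −F gives Δ = (-0.291, -0.140).
Then the next iterate is (x, y)₁ = (0.209, -2.140).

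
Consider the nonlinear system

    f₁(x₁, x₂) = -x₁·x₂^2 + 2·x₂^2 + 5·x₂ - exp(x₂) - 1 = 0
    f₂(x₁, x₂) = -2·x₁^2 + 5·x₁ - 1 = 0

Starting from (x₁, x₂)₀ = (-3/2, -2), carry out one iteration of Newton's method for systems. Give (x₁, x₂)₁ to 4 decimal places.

(-0.3182, -2.2039)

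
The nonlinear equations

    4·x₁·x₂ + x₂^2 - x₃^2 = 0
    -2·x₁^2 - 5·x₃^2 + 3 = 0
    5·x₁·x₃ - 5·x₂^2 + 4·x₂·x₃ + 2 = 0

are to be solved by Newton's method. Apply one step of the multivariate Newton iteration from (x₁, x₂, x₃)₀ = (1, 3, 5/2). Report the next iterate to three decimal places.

At (1, 3, 5/2): F = (14.750, -30.250, -0.500).
Jacobian J = [[4·x₂, 4·x₁ + 2·x₂, -2·x₃], [-4·x₁, 0, -10·x₃], [5·x₃, -10·x₂ + 4·x₃, 5·x₁ + 4·x₂]].
At the point, J = [[12.000, 10.000, -5.000], [-4.000, 0.000, -25.000], [12.500, -20.000, 17.000]] (det J = -8845.000).
Solving J·Δ = −F gives Δ = (-0.580, -1.337, -1.117).
Then the next iterate is (x₁, x₂, x₃)₁ = (0.420, 1.663, 1.383).

(0.420, 1.663, 1.383)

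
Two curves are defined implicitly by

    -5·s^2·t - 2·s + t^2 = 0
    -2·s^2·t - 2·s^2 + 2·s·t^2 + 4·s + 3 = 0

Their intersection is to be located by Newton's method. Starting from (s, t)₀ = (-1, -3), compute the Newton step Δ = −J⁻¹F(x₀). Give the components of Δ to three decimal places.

(0.572, 0.699)

At (-1, -3): F = (26.000, -15.000).
Jacobian J = [[-10·s·t - 2, -5·s^2 + 2·t], [-4·s·t - 4·s + 2·t^2 + 4, -2·s^2 + 4·s·t]].
At the point, J = [[-32.000, -11.000], [14.000, 10.000]] (det J = -166.000).
Solving J·Δ = −F gives Δ = (0.572, 0.699).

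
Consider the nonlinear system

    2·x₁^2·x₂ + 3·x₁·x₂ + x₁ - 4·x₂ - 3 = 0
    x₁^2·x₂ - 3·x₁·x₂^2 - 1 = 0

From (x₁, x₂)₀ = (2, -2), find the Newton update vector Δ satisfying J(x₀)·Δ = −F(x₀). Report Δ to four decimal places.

(-0.6649, 0.7036)

At (2, -2): F = (-21.0000, -33.0000).
Jacobian J = [[4·x₁·x₂ + 3·x₂ + 1, 2·x₁^2 + 3·x₁ - 4], [2·x₁·x₂ - 3·x₂^2, x₁^2 - 6·x₁·x₂]].
At the point, J = [[-21.0000, 10.0000], [-20.0000, 28.0000]] (det J = -388.0000).
Solving J·Δ = −F gives Δ = (-0.6649, 0.7036).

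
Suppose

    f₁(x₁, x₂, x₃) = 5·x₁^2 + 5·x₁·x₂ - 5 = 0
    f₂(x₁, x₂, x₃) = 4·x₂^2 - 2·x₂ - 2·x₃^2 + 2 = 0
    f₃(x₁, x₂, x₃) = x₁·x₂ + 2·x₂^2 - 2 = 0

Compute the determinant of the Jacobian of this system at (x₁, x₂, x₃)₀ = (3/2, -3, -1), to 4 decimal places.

J = [[10·x₁ + 5·x₂, 5·x₁, 0], [0, 8·x₂ - 2, -4·x₃], [x₂, x₁ + 4·x₂, 0]].
At the point, J = [[0.0000, 7.5000, 0.0000], [0.0000, -26.0000, 4.0000], [-3.0000, -10.5000, 0.0000]].
det J = -90.0000.

-90.0000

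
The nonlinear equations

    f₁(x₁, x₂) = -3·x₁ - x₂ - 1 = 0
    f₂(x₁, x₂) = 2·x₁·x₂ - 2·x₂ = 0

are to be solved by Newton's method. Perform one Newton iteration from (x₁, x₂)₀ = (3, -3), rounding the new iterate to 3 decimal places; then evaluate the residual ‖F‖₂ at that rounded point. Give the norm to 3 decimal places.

1.480

At (3, -3): F = (-7.000, -12.000).
Jacobian J = [[-3, -1], [2·x₂, 2·x₁ - 2]].
At the point, J = [[-3.000, -1.000], [-6.000, 4.000]] (det J = -18.000).
Solving J·Δ = −F gives Δ = (-2.222, -0.333).
Then the next iterate is (x₁, x₂)₁ = (0.778, -3.333).
Re-evaluating at (0.778, -3.333): F = (-0.001, 1.47985), so ‖F‖₂ = 1.480.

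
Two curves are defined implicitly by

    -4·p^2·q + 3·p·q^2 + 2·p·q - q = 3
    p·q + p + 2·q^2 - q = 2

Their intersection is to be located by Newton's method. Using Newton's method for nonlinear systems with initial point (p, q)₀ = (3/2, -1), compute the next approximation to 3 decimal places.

(1.198, -0.714)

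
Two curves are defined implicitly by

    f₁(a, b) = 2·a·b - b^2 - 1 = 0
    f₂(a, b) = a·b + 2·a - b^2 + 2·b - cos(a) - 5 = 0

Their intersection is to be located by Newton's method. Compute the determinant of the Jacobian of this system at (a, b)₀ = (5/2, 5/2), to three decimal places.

J = [[2·b, 2·a - 2·b], [b + sin(a) + 2, a - 2·b + 2]].
At the point, J = [[5.000, 0.000], [5.09847, -0.500]].
det J = -2.500.

-2.500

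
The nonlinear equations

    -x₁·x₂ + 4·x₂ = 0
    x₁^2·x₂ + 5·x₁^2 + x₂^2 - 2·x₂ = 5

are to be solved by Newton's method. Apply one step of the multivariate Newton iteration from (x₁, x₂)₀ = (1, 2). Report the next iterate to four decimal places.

(1.2500, 0.1667)

At (1, 2): F = (6.0000, 2.0000).
Jacobian J = [[-x₂, -x₁ + 4], [2·x₁·x₂ + 10·x₁, x₁^2 + 2·x₂ - 2]].
At the point, J = [[-2.0000, 3.0000], [14.0000, 3.0000]] (det J = -48.0000).
Solving J·Δ = −F gives Δ = (0.2500, -1.8333).
Then the next iterate is (x₁, x₂)₁ = (1.2500, 0.1667).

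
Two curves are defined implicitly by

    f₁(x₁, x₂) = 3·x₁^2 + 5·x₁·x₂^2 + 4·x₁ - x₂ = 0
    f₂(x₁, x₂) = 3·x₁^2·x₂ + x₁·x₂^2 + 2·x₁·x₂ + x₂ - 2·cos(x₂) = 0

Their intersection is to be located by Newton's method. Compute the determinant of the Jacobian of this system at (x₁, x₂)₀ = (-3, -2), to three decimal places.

J = [[6·x₁ + 5·x₂^2 + 4, 10·x₁·x₂ - 1], [6·x₁·x₂ + x₂^2 + 2·x₂, 3·x₁^2 + 2·x₁·x₂ + 2·x₁ + 2·sin(x₂) + 1]].
At the point, J = [[6.000, 59.000], [36.000, 32.18141]].
det J = -1930.912.

-1930.912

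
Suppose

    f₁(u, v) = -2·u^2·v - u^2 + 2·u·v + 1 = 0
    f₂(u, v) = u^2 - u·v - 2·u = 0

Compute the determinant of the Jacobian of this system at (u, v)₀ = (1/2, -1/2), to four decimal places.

0.7500

J = [[-4·u·v - 2·u + 2·v, -2·u^2 + 2·u], [2·u - v - 2, -u]].
At the point, J = [[-1.0000, 0.5000], [-0.5000, -0.5000]].
det J = 0.7500.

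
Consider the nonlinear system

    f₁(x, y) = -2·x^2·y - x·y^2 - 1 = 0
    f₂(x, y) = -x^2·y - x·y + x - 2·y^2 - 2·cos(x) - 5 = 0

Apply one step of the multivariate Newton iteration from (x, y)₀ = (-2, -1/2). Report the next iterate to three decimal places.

(-4.444, 0.889)

At (-2, -1/2): F = (3.500, -5.66771).
Jacobian J = [[-4·x·y - y^2, -2·x^2 - 2·x·y], [-2·x·y - y + 2·sin(x) + 1, -x^2 - x - 4·y]].
At the point, J = [[-4.250, -10.000], [-2.31859, 0.000]] (det J = -23.18595).
Solving J·Δ = −F gives Δ = (-2.444, 1.389).
Then the next iterate is (x, y)₁ = (-4.444, 0.889).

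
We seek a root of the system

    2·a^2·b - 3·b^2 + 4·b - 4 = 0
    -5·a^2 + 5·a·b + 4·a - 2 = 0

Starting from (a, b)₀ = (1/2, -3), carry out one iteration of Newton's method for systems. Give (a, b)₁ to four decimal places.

At (1/2, -3): F = (-44.5000, -8.7500).
Jacobian J = [[4·a·b, 2·a^2 - 6·b + 4], [-10·a + 5·b + 4, 5·a]].
At the point, J = [[-6.0000, 22.5000], [-16.0000, 2.5000]] (det J = 345.0000).
Solving J·Δ = −F gives Δ = (-0.2482, 1.9116).
Then the next iterate is (a, b)₁ = (0.2518, -1.0884).

(0.2518, -1.0884)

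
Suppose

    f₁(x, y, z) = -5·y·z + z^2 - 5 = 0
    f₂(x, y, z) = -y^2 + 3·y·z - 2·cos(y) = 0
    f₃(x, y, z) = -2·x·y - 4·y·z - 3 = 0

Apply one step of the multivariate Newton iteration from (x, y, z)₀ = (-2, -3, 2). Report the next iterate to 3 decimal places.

(-1.071, -1.384, 1.324)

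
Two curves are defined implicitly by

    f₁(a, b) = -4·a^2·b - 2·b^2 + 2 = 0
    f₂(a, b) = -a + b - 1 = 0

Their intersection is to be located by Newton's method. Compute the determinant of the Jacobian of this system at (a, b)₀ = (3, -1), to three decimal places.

-8.000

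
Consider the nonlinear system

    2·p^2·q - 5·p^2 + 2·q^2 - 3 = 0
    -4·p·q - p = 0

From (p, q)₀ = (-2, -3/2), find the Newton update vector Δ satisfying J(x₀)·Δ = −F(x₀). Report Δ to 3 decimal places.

(0.911, 0.681)

At (-2, -3/2): F = (-30.500, -10.000).
Jacobian J = [[4·p·q - 10·p, 2·p^2 + 4·q], [-4·q - 1, -4·p]].
At the point, J = [[32.000, 2.000], [5.000, 8.000]] (det J = 246.000).
Solving J·Δ = −F gives Δ = (0.911, 0.681).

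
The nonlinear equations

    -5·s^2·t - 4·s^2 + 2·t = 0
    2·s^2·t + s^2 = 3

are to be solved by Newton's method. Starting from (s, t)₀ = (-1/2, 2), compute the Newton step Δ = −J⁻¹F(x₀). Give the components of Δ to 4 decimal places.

(-0.1453, 2.0465)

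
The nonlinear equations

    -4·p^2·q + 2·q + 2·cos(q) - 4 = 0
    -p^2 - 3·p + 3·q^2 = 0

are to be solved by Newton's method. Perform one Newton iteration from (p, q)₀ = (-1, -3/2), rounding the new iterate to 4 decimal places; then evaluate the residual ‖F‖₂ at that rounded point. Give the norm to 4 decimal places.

At (-1, -3/2): F = (-0.858526, 8.7500).
Jacobian J = [[-8·p·q, -4·p^2 - 2·sin(q) + 2], [-2·p - 3, 6·q]].
At the point, J = [[-12.0000, -0.005010], [-1.0000, -9.0000]] (det J = 107.994990).
Solving J·Δ = −F gives Δ = (-0.0720, 0.9802).
Then the next iterate is (p, q)₁ = (-1.0720, -0.5198).
Re-evaluating at (-1.0720, -0.5198): F = (-0.914380, 2.877392), so ‖F‖₂ = 3.0192.

3.0192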